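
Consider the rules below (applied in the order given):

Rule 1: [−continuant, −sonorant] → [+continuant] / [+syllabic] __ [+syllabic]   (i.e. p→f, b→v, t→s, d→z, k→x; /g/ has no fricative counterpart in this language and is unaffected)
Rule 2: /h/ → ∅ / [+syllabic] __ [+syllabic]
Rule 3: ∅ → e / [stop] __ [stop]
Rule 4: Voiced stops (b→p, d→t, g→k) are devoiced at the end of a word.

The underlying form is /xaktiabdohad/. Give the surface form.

xaketiabedoat

Rule 1 (intervocalic spirantization): no segment meets the environment; /xaktiabdohad/ is unchanged.
Rule 2 (intervocalic h-deletion): /h/ occurs between vowels /o/ and /a/, so it deletes. /xaktiabdohad/ → xaktiabdoad.
Rule 3 (stop-cluster e-epenthesis): /k/ and /t/ form a stop–stop cluster, so [e] is inserted between them. /b/ and /d/ form a stop–stop cluster, so [e] is inserted between them. /xaktiabdoad/ → xaketiabedoad.
Rule 4 (final devoicing): /d/ is a voiced stop in word-final position, so it devoices to [t]. /xaketiabedoad/ → xaketiabedoat.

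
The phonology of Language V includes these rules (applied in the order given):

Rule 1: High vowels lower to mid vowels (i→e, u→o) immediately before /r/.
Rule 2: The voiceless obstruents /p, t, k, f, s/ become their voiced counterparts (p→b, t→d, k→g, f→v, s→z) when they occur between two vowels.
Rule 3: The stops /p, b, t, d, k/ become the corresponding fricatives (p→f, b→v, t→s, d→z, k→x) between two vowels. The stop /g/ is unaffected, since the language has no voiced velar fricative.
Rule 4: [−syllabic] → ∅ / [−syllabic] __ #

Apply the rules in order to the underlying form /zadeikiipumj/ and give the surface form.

Rule 1 (pre-rhotic lowering): no segment meets the environment; /zadeikiipumj/ is unchanged.
Rule 2 (intervocalic voicing): /k/ is a voiceless obstruent between vowels /i/ and /i/, so it voices to [g]. /p/ is a voiceless obstruent between vowels /i/ and /u/, so it voices to [b]. /zadeikiipumj/ → zadeigiibumj.
Rule 3 (intervocalic spirantization): /d/ is a stop between vowels /a/ and /e/, so it spirantizes to the fricative [z]. /b/ is a stop between vowels /i/ and /u/, so it spirantizes to the fricative [v]. /zadeigiibumj/ → zazeigiivumj.
Rule 4 (final cluster simplification): /j/ is the second consonant of a word-final cluster /mj/, so it deletes. /zazeigiivumj/ → zazeigiivum.

zazeigiivum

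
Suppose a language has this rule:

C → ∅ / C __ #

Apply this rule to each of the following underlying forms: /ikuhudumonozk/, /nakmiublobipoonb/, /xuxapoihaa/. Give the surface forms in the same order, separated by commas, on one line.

/ikuhudumonozk/: /k/ is the second consonant of a word-final cluster /zk/, so it deletes. → [ikuhudumonoz].
/nakmiublobipoonb/: /b/ is the second consonant of a word-final cluster /nb/, so it deletes. → [nakmiublobipoon].
/xuxapoihaa/: the rule's environment is not met; surfaces unchanged as [xuxapoihaa].

ikuhudumonoz, nakmiublobipoon, xuxapoihaa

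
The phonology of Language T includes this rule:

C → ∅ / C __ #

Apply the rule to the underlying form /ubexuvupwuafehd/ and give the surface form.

ubexuvupwuafeh

/d/ is the second consonant of a word-final cluster /hd/, so it deletes.
Surface form: [ubexuvupwuafeh].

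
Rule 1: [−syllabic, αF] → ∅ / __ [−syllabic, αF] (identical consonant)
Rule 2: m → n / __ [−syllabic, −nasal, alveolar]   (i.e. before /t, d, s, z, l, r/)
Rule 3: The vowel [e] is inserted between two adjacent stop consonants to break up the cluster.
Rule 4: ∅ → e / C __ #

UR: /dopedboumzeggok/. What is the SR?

Rule 1 (degemination): /gg/ is a geminate; the first /g/ deletes. /dopedboumzeggok/ → dopedboumzegok.
Rule 2 (nasal place assimilation): /m/ precedes the alveolar consonant /z/, so it assimilates in place to [n]. /dopedboumzegok/ → dopedbounzegok.
Rule 3 (stop-cluster e-epenthesis): /d/ and /b/ form a stop–stop cluster, so [e] is inserted between them. /dopedbounzegok/ → dopedebounzegok.
Rule 4 (final e-epenthesis): the form ends in the consonant /k/, so [e] is inserted word-finally. /dopedebounzegok/ → dopedebounzegoke.

dopedebounzegoke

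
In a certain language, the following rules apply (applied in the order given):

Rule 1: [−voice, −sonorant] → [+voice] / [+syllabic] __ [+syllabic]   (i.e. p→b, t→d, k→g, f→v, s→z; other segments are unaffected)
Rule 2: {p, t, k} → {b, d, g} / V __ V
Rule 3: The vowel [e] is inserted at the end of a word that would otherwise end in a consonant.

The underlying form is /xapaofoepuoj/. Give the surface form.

xabaovoebuoje

Rule 1 (intervocalic voicing): /p/ is a voiceless obstruent between vowels /a/ and /a/, so it voices to [b]. /f/ is a voiceless obstruent between vowels /o/ and /o/, so it voices to [v]. /p/ is a voiceless obstruent between vowels /e/ and /u/, so it voices to [b]. /xapaofoepuoj/ → xabaovoebuoj.
Rule 2 (intervocalic voicing): no segment meets the environment; /xabaovoebuoj/ is unchanged.
Rule 3 (final e-epenthesis): the form ends in the consonant /j/, so [e] is inserted word-finally. /xabaovoebuoj/ → xabaovoebuoje.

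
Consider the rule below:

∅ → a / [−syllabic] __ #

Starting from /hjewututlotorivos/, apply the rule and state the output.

hjewututlotorivosa

the form ends in the consonant /s/, so [a] is inserted word-finally.
Surface form: [hjewututlotorivosa].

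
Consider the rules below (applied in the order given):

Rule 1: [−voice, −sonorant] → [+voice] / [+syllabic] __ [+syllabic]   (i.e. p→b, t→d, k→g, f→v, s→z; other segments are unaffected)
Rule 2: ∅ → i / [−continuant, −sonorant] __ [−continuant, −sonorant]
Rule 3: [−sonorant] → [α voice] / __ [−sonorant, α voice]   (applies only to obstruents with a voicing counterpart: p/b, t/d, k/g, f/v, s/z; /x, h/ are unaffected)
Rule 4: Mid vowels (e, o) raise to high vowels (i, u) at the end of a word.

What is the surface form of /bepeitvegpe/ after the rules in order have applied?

Rule 1 (intervocalic voicing): /p/ is a voiceless obstruent between vowels /e/ and /e/, so it voices to [b]. /bepeitvegpe/ → bebeitvegpe.
Rule 2 (stop-cluster i-epenthesis): /g/ and /p/ form a stop–stop cluster, so [i] is inserted between them. /bebeitvegpe/ → bebeitvegipe.
Rule 3 (regressive voicing assimilation): /t/ precedes the voiced obstruent /v/, so it voices to [d] by assimilation. /bebeitvegipe/ → bebeidvegipe.
Rule 4 (final vowel raising): /e/ is a mid vowel in word-final position, so it raises to [i]. /bebeidvegipe/ → bebeidvegipi.

bebeidvegipi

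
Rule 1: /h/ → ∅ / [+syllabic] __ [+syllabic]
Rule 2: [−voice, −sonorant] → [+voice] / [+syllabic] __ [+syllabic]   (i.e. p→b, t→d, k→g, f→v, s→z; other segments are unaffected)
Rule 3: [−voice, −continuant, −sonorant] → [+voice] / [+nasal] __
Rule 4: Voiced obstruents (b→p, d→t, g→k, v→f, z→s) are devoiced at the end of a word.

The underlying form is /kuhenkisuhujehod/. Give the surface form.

kuengizuujeot

Rule 1 (intervocalic h-deletion): /h/ occurs between vowels /u/ and /e/, so it deletes. /h/ occurs between vowels /u/ and /u/, so it deletes. /h/ occurs between vowels /e/ and /o/, so it deletes. /kuhenkisuhujehod/ → kuenkisuujeod.
Rule 2 (intervocalic voicing): /s/ is a voiceless obstruent between vowels /i/ and /u/, so it voices to [z]. /kuenkisuujeod/ → kuenkizuujeod.
Rule 3 (post-nasal voicing): /k/ is a voiceless stop immediately after the nasal /n/, so it voices to [g]. /kuenkizuujeod/ → kuengizuujeod.
Rule 4 (final devoicing): /d/ is a voiced obstruent in word-final position, so it devoices to [t]. /kuengizuujeod/ → kuengizuujeot.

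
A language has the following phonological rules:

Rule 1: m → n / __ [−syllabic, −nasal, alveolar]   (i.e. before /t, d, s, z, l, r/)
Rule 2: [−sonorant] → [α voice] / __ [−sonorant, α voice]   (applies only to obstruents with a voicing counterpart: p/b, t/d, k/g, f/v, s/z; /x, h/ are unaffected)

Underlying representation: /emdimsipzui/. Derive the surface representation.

Rule 1 (nasal place assimilation): /m/ precedes the alveolar consonant /d/, so it assimilates in place to [n]. /m/ precedes the alveolar consonant /s/, so it assimilates in place to [n]. /emdimsipzui/ → endinsipzui.
Rule 2 (regressive voicing assimilation): /p/ precedes the voiced obstruent /z/, so it voices to [b] by assimilation. /endinsipzui/ → endinsibzui.

endinsibzui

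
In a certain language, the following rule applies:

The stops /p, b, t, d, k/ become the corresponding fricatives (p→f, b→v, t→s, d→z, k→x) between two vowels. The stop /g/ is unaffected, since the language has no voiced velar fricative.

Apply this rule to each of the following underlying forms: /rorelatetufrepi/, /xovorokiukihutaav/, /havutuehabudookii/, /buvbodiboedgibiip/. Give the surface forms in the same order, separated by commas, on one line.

rorelasesufrefi, xovoroxiuxihusaav, havusuehavuzooxii, buvbozivoedgiviip

/rorelatetufrepi/: /t/ is a stop between vowels /a/ and /e/, so it spirantizes to the fricative [s]. /t/ is a stop between vowels /e/ and /u/, so it spirantizes to the fricative [s]. /p/ is a stop between vowels /e/ and /i/, so it spirantizes to the fricative [f]. → [rorelasesufrefi].
/xovorokiukihutaav/: /k/ is a stop between vowels /o/ and /i/, so it spirantizes to the fricative [x]. /k/ is a stop between vowels /u/ and /i/, so it spirantizes to the fricative [x]. /t/ is a stop between vowels /u/ and /a/, so it spirantizes to the fricative [s]. → [xovoroxiuxihusaav].
/havutuehabudookii/: /t/ is a stop between vowels /u/ and /u/, so it spirantizes to the fricative [s]. /b/ is a stop between vowels /a/ and /u/, so it spirantizes to the fricative [v]. /d/ is a stop between vowels /u/ and /o/, so it spirantizes to the fricative [z]. /k/ is a stop between vowels /o/ and /i/, so it spirantizes to the fricative [x]. → [havusuehavuzooxii].
/buvbodiboedgibiip/: /d/ is a stop between vowels /o/ and /i/, so it spirantizes to the fricative [z]. /b/ is a stop between vowels /i/ and /o/, so it spirantizes to the fricative [v]. /b/ is a stop between vowels /i/ and /i/, so it spirantizes to the fricative [v]. → [buvbozivoedgiviip].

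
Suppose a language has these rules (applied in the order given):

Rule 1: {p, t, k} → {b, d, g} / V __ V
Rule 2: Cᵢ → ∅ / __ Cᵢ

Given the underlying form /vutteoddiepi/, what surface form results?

vuteodiebi

Rule 1 (intervocalic voicing): /p/ is a voiceless stop between vowels /e/ and /i/, so it voices to [b]. /vutteoddiepi/ → vutteoddiebi.
Rule 2 (degemination): /tt/ is a geminate; the first /t/ deletes. /dd/ is a geminate; the first /d/ deletes. /vutteoddiebi/ → vuteodiebi.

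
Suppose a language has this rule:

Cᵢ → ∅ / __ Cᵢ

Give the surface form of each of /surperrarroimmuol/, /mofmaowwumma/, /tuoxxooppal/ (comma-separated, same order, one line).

surperaroimuol, mofmaowuma, tuoxoopal

/surperrarroimmuol/: /rr/ is a geminate; the first /r/ deletes. /rr/ is a geminate; the first /r/ deletes. /mm/ is a geminate; the first /m/ deletes. → [surperaroimuol].
/mofmaowwumma/: /ww/ is a geminate; the first /w/ deletes. /mm/ is a geminate; the first /m/ deletes. → [mofmaowuma].
/tuoxxooppal/: /xx/ is a geminate; the first /x/ deletes. /pp/ is a geminate; the first /p/ deletes. → [tuoxoopal].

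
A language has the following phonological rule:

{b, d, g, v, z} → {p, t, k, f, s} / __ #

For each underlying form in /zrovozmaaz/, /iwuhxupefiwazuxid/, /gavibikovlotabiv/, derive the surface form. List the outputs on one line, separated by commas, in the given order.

zrovozmaas, iwuhxupefiwazuxit, gavibikovlotabif

/zrovozmaaz/: /z/ is a voiced obstruent in word-final position, so it devoices to [s]. → [zrovozmaas].
/iwuhxupefiwazuxid/: /d/ is a voiced obstruent in word-final position, so it devoices to [t]. → [iwuhxupefiwazuxit].
/gavibikovlotabiv/: /v/ is a voiced obstruent in word-final position, so it devoices to [f]. → [gavibikovlotabif].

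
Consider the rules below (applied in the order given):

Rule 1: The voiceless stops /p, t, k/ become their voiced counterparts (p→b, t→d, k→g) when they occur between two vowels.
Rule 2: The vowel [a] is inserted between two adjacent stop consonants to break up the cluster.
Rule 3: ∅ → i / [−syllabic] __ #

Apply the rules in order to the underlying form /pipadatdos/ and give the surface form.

Rule 1 (intervocalic voicing): /p/ is a voiceless stop between vowels /i/ and /a/, so it voices to [b]. /pipadatdos/ → pibadatdos.
Rule 2 (stop-cluster a-epenthesis): /t/ and /d/ form a stop–stop cluster, so [a] is inserted between them. /pibadatdos/ → pibadatados.
Rule 3 (final i-epenthesis): the form ends in the consonant /s/, so [i] is inserted word-finally. /pibadatados/ → pibadatadosi.

pibadatadosi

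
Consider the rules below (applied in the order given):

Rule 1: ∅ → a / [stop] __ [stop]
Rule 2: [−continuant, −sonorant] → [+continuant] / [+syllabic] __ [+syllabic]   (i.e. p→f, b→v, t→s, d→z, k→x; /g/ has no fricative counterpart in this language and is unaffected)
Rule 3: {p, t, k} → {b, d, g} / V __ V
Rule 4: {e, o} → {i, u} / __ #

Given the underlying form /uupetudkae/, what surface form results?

Rule 1 (stop-cluster a-epenthesis): /d/ and /k/ form a stop–stop cluster, so [a] is inserted between them. /uupetudkae/ → uupetudakae.
Rule 2 (intervocalic spirantization): /p/ is a stop between vowels /u/ and /e/, so it spirantizes to the fricative [f]. /t/ is a stop between vowels /e/ and /u/, so it spirantizes to the fricative [s]. /d/ is a stop between vowels /u/ and /a/, so it spirantizes to the fricative [z]. /k/ is a stop between vowels /a/ and /a/, so it spirantizes to the fricative [x]. /uupetudakae/ → uufesuzaxae.
Rule 3 (intervocalic voicing): no segment meets the environment; /uufesuzaxae/ is unchanged.
Rule 4 (final vowel raising): /e/ is a mid vowel in word-final position, so it raises to [i]. /uufesuzaxae/ → uufesuzaxai.

uufesuzaxai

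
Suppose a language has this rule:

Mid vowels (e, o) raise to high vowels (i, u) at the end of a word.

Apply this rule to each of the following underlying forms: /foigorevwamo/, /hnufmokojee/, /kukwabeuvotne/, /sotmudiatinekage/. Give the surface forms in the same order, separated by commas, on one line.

foigorevwamu, hnufmokojei, kukwabeuvotni, sotmudiatinekagi

/foigorevwamo/: /o/ is a mid vowel in word-final position, so it raises to [u]. → [foigorevwamu].
/hnufmokojee/: /e/ is a mid vowel in word-final position, so it raises to [i]. → [hnufmokojei].
/kukwabeuvotne/: /e/ is a mid vowel in word-final position, so it raises to [i]. → [kukwabeuvotni].
/sotmudiatinekage/: /e/ is a mid vowel in word-final position, so it raises to [i]. → [sotmudiatinekagi].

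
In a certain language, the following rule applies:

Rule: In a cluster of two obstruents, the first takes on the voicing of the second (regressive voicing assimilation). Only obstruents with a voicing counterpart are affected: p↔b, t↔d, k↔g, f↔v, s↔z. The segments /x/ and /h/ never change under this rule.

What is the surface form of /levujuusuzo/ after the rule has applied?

No segment of /levujuusuzo/ meets the structural description of the rule, so the form surfaces unchanged.

levujuusuzo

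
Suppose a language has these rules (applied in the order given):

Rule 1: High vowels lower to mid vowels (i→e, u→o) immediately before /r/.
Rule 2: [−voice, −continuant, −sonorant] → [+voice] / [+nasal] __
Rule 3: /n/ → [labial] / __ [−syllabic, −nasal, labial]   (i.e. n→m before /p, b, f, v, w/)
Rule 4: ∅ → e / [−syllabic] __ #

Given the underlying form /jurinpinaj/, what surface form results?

jorimbinaje

Rule 1 (pre-rhotic lowering): /u/ is a high vowel immediately before /r/, so it lowers to [o]. /jurinpinaj/ → jorinpinaj.
Rule 2 (post-nasal voicing): /p/ is a voiceless stop immediately after the nasal /n/, so it voices to [b]. /jorinpinaj/ → jorinbinaj.
Rule 3 (nasal place assimilation): /n/ precedes the labial consonant /b/, so it assimilates in place to [m]. /jorinbinaj/ → jorimbinaj.
Rule 4 (final e-epenthesis): the form ends in the consonant /j/, so [e] is inserted word-finally. /jorimbinaj/ → jorimbinaje.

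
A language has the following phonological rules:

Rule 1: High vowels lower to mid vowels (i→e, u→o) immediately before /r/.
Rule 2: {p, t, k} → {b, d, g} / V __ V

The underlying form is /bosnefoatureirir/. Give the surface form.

bosnefoadoreerer

Rule 1 (pre-rhotic lowering): /u/ is a high vowel immediately before /r/, so it lowers to [o]. /i/ is a high vowel immediately before /r/, so it lowers to [e]. /i/ is a high vowel immediately before /r/, so it lowers to [e]. /bosnefoatureirir/ → bosnefoatoreerer.
Rule 2 (intervocalic voicing): /t/ is a voiceless stop between vowels /a/ and /o/, so it voices to [d]. /bosnefoatoreerer/ → bosnefoadoreerer.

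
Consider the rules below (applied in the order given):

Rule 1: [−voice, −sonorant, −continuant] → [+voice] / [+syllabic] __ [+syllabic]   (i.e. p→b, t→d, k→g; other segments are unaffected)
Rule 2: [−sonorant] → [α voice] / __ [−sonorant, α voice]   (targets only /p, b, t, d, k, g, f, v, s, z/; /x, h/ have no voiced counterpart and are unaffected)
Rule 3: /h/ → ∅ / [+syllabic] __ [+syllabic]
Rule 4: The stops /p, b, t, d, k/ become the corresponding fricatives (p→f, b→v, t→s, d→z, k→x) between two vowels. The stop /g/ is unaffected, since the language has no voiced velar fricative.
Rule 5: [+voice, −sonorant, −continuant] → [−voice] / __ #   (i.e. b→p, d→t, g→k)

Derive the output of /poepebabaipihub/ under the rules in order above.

poevevavaiviup

Rule 1 (intervocalic voicing): /p/ is a voiceless stop between vowels /e/ and /e/, so it voices to [b]. /p/ is a voiceless stop between vowels /i/ and /i/, so it voices to [b]. /poepebabaipihub/ → poebebabaibihub.
Rule 2 (regressive voicing assimilation): no segment meets the environment; /poebebabaibihub/ is unchanged.
Rule 3 (intervocalic h-deletion): /h/ occurs between vowels /i/ and /u/, so it deletes. /poebebabaibihub/ → poebebabaibiub.
Rule 4 (intervocalic spirantization): /b/ is a stop between vowels /e/ and /e/, so it spirantizes to the fricative [v]. /b/ is a stop between vowels /e/ and /a/, so it spirantizes to the fricative [v]. /b/ is a stop between vowels /a/ and /a/, so it spirantizes to the fricative [v]. /b/ is a stop between vowels /i/ and /i/, so it spirantizes to the fricative [v]. /poebebabaibiub/ → poevevavaiviub.
Rule 5 (final devoicing): /b/ is a voiced stop in word-final position, so it devoices to [p]. /poevevavaiviub/ → poevevavaiviup.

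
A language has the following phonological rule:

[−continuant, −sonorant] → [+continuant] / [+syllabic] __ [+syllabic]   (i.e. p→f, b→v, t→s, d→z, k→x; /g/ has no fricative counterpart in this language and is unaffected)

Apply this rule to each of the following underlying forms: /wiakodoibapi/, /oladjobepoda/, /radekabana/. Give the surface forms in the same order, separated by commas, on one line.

/wiakodoibapi/: /k/ is a stop between vowels /a/ and /o/, so it spirantizes to the fricative [x]. /d/ is a stop between vowels /o/ and /o/, so it spirantizes to the fricative [z]. /b/ is a stop between vowels /i/ and /a/, so it spirantizes to the fricative [v]. /p/ is a stop between vowels /a/ and /i/, so it spirantizes to the fricative [f]. → [wiaxozoivafi].
/oladjobepoda/: /b/ is a stop between vowels /o/ and /e/, so it spirantizes to the fricative [v]. /p/ is a stop between vowels /e/ and /o/, so it spirantizes to the fricative [f]. /d/ is a stop between vowels /o/ and /a/, so it spirantizes to the fricative [z]. → [oladjovefoza].
/radekabana/: /d/ is a stop between vowels /a/ and /e/, so it spirantizes to the fricative [z]. /k/ is a stop between vowels /e/ and /a/, so it spirantizes to the fricative [x]. /b/ is a stop between vowels /a/ and /a/, so it spirantizes to the fricative [v]. → [razexavana].

wiaxozoivafi, oladjovefoza, razexavana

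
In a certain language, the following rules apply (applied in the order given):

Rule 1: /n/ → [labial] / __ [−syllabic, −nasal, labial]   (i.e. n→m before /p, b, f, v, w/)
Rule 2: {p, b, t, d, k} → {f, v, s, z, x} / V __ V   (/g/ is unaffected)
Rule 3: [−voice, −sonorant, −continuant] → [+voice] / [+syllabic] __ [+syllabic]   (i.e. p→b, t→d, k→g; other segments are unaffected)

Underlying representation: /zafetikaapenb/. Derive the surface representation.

Rule 1 (nasal place assimilation): /n/ precedes the labial consonant /b/, so it assimilates in place to [m]. /zafetikaapenb/ → zafetikaapemb.
Rule 2 (intervocalic spirantization): /t/ is a stop between vowels /e/ and /i/, so it spirantizes to the fricative [s]. /k/ is a stop between vowels /i/ and /a/, so it spirantizes to the fricative [x]. /p/ is a stop between vowels /a/ and /e/, so it spirantizes to the fricative [f]. /zafetikaapemb/ → zafesixaafemb.
Rule 3 (intervocalic voicing): no segment meets the environment; /zafesixaafemb/ is unchanged.

zafesixaafemb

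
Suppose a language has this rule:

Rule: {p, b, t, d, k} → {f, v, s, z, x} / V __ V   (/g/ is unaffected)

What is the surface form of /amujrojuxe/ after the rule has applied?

No segment of /amujrojuxe/ meets the structural description of the rule, so the form surfaces unchanged.

amujrojuxe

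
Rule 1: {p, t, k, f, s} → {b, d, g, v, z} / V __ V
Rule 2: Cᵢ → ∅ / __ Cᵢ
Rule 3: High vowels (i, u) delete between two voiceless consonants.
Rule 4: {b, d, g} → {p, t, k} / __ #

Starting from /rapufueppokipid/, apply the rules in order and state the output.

rabuvuepogibit

Rule 1 (intervocalic voicing): /p/ is a voiceless obstruent between vowels /a/ and /u/, so it voices to [b]. /f/ is a voiceless obstruent between vowels /u/ and /u/, so it voices to [v]. /k/ is a voiceless obstruent between vowels /o/ and /i/, so it voices to [g]. /p/ is a voiceless obstruent between vowels /i/ and /i/, so it voices to [b]. /rapufueppokipid/ → rabuvueppogibid.
Rule 2 (degemination): /pp/ is a geminate; the first /p/ deletes. /rabuvueppogibid/ → rabuvuepogibid.
Rule 3 (high vowel syncope): no segment meets the environment; /rabuvuepogibid/ is unchanged.
Rule 4 (final devoicing): /d/ is a voiced stop in word-final position, so it devoices to [t]. /rabuvuepogibid/ → rabuvuepogibit.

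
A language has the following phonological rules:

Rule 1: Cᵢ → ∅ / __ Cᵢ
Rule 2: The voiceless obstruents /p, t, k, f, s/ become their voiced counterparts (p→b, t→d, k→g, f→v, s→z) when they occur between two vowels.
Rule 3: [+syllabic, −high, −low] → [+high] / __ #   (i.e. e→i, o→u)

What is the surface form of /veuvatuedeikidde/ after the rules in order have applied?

Rule 1 (degemination): /dd/ is a geminate; the first /d/ deletes. /veuvatuedeikidde/ → veuvatuedeikide.
Rule 2 (intervocalic voicing): /t/ is a voiceless obstruent between vowels /a/ and /u/, so it voices to [d]. /k/ is a voiceless obstruent between vowels /i/ and /i/, so it voices to [g]. /veuvatuedeikide/ → veuvaduedeigide.
Rule 3 (final vowel raising): /e/ is a mid vowel in word-final position, so it raises to [i]. /veuvaduedeigide/ → veuvaduedeigidi.

veuvaduedeigidi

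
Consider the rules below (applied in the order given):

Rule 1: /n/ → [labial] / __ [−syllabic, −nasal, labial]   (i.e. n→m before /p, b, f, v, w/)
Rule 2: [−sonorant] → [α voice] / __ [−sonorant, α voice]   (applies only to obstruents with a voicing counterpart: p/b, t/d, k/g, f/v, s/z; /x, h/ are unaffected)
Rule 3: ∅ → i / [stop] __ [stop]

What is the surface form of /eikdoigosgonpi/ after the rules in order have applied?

eigidoigozgompi

Rule 1 (nasal place assimilation): /n/ precedes the labial consonant /p/, so it assimilates in place to [m]. /eikdoigosgonpi/ → eikdoigosgompi.
Rule 2 (regressive voicing assimilation): /k/ precedes the voiced obstruent /d/, so it voices to [g] by assimilation. /s/ precedes the voiced obstruent /g/, so it voices to [z] by assimilation. /eikdoigosgompi/ → eigdoigozgompi.
Rule 3 (stop-cluster i-epenthesis): /g/ and /d/ form a stop–stop cluster, so [i] is inserted between them. /eigdoigozgompi/ → eigidoigozgompi.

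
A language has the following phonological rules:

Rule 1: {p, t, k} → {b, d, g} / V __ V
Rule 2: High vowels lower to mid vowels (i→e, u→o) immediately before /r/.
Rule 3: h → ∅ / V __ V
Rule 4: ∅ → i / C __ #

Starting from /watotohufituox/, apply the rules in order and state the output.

Rule 1 (intervocalic voicing): /t/ is a voiceless stop between vowels /a/ and /o/, so it voices to [d]. /t/ is a voiceless stop between vowels /o/ and /o/, so it voices to [d]. /t/ is a voiceless stop between vowels /i/ and /u/, so it voices to [d]. /watotohufituox/ → wadodohufiduox.
Rule 2 (pre-rhotic lowering): no segment meets the environment; /wadodohufiduox/ is unchanged.
Rule 3 (intervocalic h-deletion): /h/ occurs between vowels /o/ and /u/, so it deletes. /wadodohufiduox/ → wadodoufiduox.
Rule 4 (final i-epenthesis): the form ends in the consonant /x/, so [i] is inserted word-finally. /wadodoufiduox/ → wadodoufiduoxi.

wadodoufiduoxi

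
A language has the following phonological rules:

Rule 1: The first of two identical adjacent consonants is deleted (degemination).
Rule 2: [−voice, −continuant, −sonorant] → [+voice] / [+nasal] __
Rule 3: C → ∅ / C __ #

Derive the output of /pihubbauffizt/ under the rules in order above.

Rule 1 (degemination): /bb/ is a geminate; the first /b/ deletes. /ff/ is a geminate; the first /f/ deletes. /pihubbauffizt/ → pihubaufizt.
Rule 2 (post-nasal voicing): no segment meets the environment; /pihubaufizt/ is unchanged.
Rule 3 (final cluster simplification): /t/ is the second consonant of a word-final cluster /zt/, so it deletes. /pihubaufizt/ → pihubaufiz.

pihubaufiz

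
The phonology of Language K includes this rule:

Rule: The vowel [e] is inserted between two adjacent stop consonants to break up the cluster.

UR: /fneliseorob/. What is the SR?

No segment of /fneliseorob/ meets the structural description of the rule, so the form surfaces unchanged.

fneliseorob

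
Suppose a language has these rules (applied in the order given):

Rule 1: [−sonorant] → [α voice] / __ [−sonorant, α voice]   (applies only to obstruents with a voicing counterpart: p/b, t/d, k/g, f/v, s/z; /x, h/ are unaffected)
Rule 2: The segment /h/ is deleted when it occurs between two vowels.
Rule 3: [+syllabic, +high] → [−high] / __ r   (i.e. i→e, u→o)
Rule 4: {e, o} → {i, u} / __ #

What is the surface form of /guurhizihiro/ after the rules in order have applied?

guorhizieru

Rule 1 (regressive voicing assimilation): no segment meets the environment; /guurhizihiro/ is unchanged.
Rule 2 (intervocalic h-deletion): /h/ occurs between vowels /i/ and /i/, so it deletes. /guurhizihiro/ → guurhiziiro.
Rule 3 (pre-rhotic lowering): /u/ is a high vowel immediately before /r/, so it lowers to [o]. /i/ is a high vowel immediately before /r/, so it lowers to [e]. /guurhiziiro/ → guorhiziero.
Rule 4 (final vowel raising): /o/ is a mid vowel in word-final position, so it raises to [u]. /guorhiziero/ → guorhizieru.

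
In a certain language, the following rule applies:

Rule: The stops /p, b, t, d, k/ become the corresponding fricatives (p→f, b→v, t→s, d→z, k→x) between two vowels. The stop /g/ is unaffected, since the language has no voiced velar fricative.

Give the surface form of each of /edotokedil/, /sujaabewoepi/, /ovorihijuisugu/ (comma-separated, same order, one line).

/edotokedil/: /d/ is a stop between vowels /e/ and /o/, so it spirantizes to the fricative [z]. /t/ is a stop between vowels /o/ and /o/, so it spirantizes to the fricative [s]. /k/ is a stop between vowels /o/ and /e/, so it spirantizes to the fricative [x]. /d/ is a stop between vowels /e/ and /i/, so it spirantizes to the fricative [z]. → [ezosoxezil].
/sujaabewoepi/: /b/ is a stop between vowels /a/ and /e/, so it spirantizes to the fricative [v]. /p/ is a stop between vowels /e/ and /i/, so it spirantizes to the fricative [f]. → [sujaavewoefi].
/ovorihijuisugu/: the rule's environment is not met; surfaces unchanged as [ovorihijuisugu].

ezosoxezil, sujaavewoefi, ovorihijuisugu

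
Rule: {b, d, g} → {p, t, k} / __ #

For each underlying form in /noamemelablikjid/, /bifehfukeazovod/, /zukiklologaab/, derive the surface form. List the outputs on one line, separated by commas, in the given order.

/noamemelablikjid/: /d/ is a voiced stop in word-final position, so it devoices to [t]. → [noamemelablikjit].
/bifehfukeazovod/: /d/ is a voiced stop in word-final position, so it devoices to [t]. → [bifehfukeazovot].
/zukiklologaab/: /b/ is a voiced stop in word-final position, so it devoices to [p]. → [zukiklologaap].

noamemelablikjit, bifehfukeazovot, zukiklologaap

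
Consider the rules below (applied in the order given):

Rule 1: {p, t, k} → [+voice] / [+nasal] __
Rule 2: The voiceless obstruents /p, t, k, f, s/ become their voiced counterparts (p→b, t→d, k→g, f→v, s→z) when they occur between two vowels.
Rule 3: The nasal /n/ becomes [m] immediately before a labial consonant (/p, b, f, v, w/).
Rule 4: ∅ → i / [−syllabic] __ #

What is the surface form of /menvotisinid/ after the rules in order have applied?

memvodizinidi

Rule 1 (post-nasal voicing): no segment meets the environment; /menvotisinid/ is unchanged.
Rule 2 (intervocalic voicing): /t/ is a voiceless obstruent between vowels /o/ and /i/, so it voices to [d]. /s/ is a voiceless obstruent between vowels /i/ and /i/, so it voices to [z]. /menvotisinid/ → menvodizinid.
Rule 3 (nasal place assimilation): /n/ precedes the labial consonant /v/, so it assimilates in place to [m]. /menvodizinid/ → memvodizinid.
Rule 4 (final i-epenthesis): the form ends in the consonant /d/, so [i] is inserted word-finally. /memvodizinid/ → memvodizinidi.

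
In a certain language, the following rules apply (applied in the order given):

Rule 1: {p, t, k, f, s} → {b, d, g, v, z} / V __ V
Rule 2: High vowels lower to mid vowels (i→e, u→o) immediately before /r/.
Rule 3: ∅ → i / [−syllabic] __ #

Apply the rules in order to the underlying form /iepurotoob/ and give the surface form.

ieborodoobi

Rule 1 (intervocalic voicing): /p/ is a voiceless obstruent between vowels /e/ and /u/, so it voices to [b]. /t/ is a voiceless obstruent between vowels /o/ and /o/, so it voices to [d]. /iepurotoob/ → ieburodoob.
Rule 2 (pre-rhotic lowering): /u/ is a high vowel immediately before /r/, so it lowers to [o]. /ieburodoob/ → ieborodoob.
Rule 3 (final i-epenthesis): the form ends in the consonant /b/, so [i] is inserted word-finally. /ieborodoob/ → ieborodoobi.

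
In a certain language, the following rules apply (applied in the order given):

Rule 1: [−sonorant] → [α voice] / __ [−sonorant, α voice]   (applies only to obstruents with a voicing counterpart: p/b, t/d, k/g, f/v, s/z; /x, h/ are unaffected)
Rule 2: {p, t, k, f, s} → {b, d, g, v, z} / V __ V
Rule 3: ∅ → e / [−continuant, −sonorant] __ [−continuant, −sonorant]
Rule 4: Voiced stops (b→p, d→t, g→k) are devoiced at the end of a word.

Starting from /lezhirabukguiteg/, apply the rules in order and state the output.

leshirabugeguidek

Rule 1 (regressive voicing assimilation): /z/ precedes the voiceless obstruent /h/, so it devoices to [s] by assimilation. /k/ precedes the voiced obstruent /g/, so it voices to [g] by assimilation. /lezhirabukguiteg/ → leshirabugguiteg.
Rule 2 (intervocalic voicing): /t/ is a voiceless obstruent between vowels /i/ and /e/, so it voices to [d]. /leshirabugguiteg/ → leshirabugguideg.
Rule 3 (stop-cluster e-epenthesis): /g/ and /g/ form a stop–stop cluster, so [e] is inserted between them. /leshirabugguideg/ → leshirabugeguideg.
Rule 4 (final devoicing): /g/ is a voiced stop in word-final position, so it devoices to [k]. /leshirabugeguideg/ → leshirabugeguidek.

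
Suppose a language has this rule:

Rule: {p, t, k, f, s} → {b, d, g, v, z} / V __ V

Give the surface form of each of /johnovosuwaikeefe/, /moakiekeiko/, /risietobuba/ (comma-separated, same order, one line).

/johnovosuwaikeefe/: /s/ is a voiceless obstruent between vowels /o/ and /u/, so it voices to [z]. /k/ is a voiceless obstruent between vowels /i/ and /e/, so it voices to [g]. /f/ is a voiceless obstruent between vowels /e/ and /e/, so it voices to [v]. → [johnovozuwaigeeve].
/moakiekeiko/: /k/ is a voiceless obstruent between vowels /a/ and /i/, so it voices to [g]. /k/ is a voiceless obstruent between vowels /e/ and /e/, so it voices to [g]. /k/ is a voiceless obstruent between vowels /i/ and /o/, so it voices to [g]. → [moagiegeigo].
/risietobuba/: /s/ is a voiceless obstruent between vowels /i/ and /i/, so it voices to [z]. /t/ is a voiceless obstruent between vowels /e/ and /o/, so it voices to [d]. → [riziedobuba].

johnovozuwaigeeve, moagiegeigo, riziedobuba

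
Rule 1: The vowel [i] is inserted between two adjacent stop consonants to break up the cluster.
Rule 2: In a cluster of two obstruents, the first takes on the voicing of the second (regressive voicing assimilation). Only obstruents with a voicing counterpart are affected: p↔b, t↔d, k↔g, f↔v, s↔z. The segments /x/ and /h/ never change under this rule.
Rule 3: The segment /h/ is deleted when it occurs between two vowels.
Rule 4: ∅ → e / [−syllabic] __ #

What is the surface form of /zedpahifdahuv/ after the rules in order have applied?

Rule 1 (stop-cluster i-epenthesis): /d/ and /p/ form a stop–stop cluster, so [i] is inserted between them. /zedpahifdahuv/ → zedipahifdahuv.
Rule 2 (regressive voicing assimilation): /f/ precedes the voiced obstruent /d/, so it voices to [v] by assimilation. /zedipahifdahuv/ → zedipahivdahuv.
Rule 3 (intervocalic h-deletion): /h/ occurs between vowels /a/ and /i/, so it deletes. /h/ occurs between vowels /a/ and /u/, so it deletes. /zedipahivdahuv/ → zedipaivdauv.
Rule 4 (final e-epenthesis): the form ends in the consonant /v/, so [e] is inserted word-finally. /zedipaivdauv/ → zedipaivdauve.

zedipaivdauve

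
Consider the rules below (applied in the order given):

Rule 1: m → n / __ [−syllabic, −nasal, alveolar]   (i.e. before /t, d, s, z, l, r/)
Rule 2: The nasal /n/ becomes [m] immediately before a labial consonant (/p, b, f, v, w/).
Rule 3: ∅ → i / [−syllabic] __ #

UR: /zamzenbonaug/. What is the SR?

Rule 1 (nasal place assimilation): /m/ precedes the alveolar consonant /z/, so it assimilates in place to [n]. /zamzenbonaug/ → zanzenbonaug.
Rule 2 (nasal place assimilation): /n/ precedes the labial consonant /b/, so it assimilates in place to [m]. /zanzenbonaug/ → zanzembonaug.
Rule 3 (final i-epenthesis): the form ends in the consonant /g/, so [i] is inserted word-finally. /zanzembonaug/ → zanzembonaugi.

zanzembonaugi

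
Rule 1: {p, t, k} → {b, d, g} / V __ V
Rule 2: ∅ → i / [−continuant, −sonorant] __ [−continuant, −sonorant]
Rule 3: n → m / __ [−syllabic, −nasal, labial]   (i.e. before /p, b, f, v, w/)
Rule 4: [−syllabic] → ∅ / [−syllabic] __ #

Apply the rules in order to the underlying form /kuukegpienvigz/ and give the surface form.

Rule 1 (intervocalic voicing): /k/ is a voiceless stop between vowels /u/ and /e/, so it voices to [g]. /kuukegpienvigz/ → kuugegpienvigz.
Rule 2 (stop-cluster i-epenthesis): /g/ and /p/ form a stop–stop cluster, so [i] is inserted between them. /kuugegpienvigz/ → kuugegipienvigz.
Rule 3 (nasal place assimilation): /n/ precedes the labial consonant /v/, so it assimilates in place to [m]. /kuugegipienvigz/ → kuugegipiemvigz.
Rule 4 (final cluster simplification): /z/ is the second consonant of a word-final cluster /gz/, so it deletes. /kuugegipiemvigz/ → kuugegipiemvig.

kuugegipiemvig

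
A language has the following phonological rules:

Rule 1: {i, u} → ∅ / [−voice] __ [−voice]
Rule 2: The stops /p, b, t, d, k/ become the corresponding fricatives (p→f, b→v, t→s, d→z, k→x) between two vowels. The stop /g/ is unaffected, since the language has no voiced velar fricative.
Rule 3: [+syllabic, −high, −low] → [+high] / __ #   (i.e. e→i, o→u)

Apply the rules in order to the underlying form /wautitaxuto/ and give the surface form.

wauttaxtu

Rule 1 (high vowel syncope): /i/ is a high vowel flanked by voiceless consonants /t/ and /t/, so it deletes. /u/ is a high vowel flanked by voiceless consonants /x/ and /t/, so it deletes. /wautitaxuto/ → wauttaxto.
Rule 2 (intervocalic spirantization): no segment meets the environment; /wauttaxto/ is unchanged.
Rule 3 (final vowel raising): /o/ is a mid vowel in word-final position, so it raises to [u]. /wauttaxto/ → wauttaxtu.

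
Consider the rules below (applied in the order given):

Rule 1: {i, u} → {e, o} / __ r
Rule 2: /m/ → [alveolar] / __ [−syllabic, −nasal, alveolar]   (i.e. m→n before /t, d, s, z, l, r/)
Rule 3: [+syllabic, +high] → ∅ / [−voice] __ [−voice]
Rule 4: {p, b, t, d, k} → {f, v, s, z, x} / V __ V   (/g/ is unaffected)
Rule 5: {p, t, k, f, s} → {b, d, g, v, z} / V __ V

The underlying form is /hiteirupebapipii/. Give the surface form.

Rule 1 (pre-rhotic lowering): /i/ is a high vowel immediately before /r/, so it lowers to [e]. /hiteirupebapipii/ → hiteerupebapipii.
Rule 2 (nasal place assimilation): no segment meets the environment; /hiteerupebapipii/ is unchanged.
Rule 3 (high vowel syncope): /i/ is a high vowel flanked by voiceless consonants /h/ and /t/, so it deletes. /i/ is a high vowel flanked by voiceless consonants /p/ and /p/, so it deletes. /hiteerupebapipii/ → hteerupebappii.
Rule 4 (intervocalic spirantization): /p/ is a stop between vowels /u/ and /e/, so it spirantizes to the fricative [f]. /b/ is a stop between vowels /e/ and /a/, so it spirantizes to the fricative [v]. /hteerupebappii/ → hteerufevappii.
Rule 5 (intervocalic voicing): /f/ is a voiceless obstruent between vowels /u/ and /e/, so it voices to [v]. /hteerufevappii/ → hteeruvevappii.

hteeruvevappii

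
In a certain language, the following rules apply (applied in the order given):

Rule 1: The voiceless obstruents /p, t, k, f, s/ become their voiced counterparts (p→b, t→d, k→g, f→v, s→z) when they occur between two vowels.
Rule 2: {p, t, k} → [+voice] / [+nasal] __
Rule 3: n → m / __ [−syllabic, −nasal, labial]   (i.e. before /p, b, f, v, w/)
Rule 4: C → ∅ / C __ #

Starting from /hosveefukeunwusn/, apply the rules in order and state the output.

Rule 1 (intervocalic voicing): /f/ is a voiceless obstruent between vowels /e/ and /u/, so it voices to [v]. /k/ is a voiceless obstruent between vowels /u/ and /e/, so it voices to [g]. /hosveefukeunwusn/ → hosveevugeunwusn.
Rule 2 (post-nasal voicing): no segment meets the environment; /hosveevugeunwusn/ is unchanged.
Rule 3 (nasal place assimilation): /n/ precedes the labial consonant /w/, so it assimilates in place to [m]. /hosveevugeunwusn/ → hosveevugeumwusn.
Rule 4 (final cluster simplification): /n/ is the second consonant of a word-final cluster /sn/, so it deletes. /hosveevugeumwusn/ → hosveevugeumwus.

hosveevugeumwus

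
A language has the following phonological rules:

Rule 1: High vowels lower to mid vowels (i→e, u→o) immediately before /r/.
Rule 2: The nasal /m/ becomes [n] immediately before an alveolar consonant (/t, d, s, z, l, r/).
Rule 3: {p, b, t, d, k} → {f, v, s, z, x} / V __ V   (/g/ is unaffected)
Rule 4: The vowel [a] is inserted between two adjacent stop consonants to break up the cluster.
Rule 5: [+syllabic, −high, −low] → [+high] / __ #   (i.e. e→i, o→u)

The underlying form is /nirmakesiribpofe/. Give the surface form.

Rule 1 (pre-rhotic lowering): /i/ is a high vowel immediately before /r/, so it lowers to [e]. /i/ is a high vowel immediately before /r/, so it lowers to [e]. /nirmakesiribpofe/ → nermakeseribpofe.
Rule 2 (nasal place assimilation): no segment meets the environment; /nermakeseribpofe/ is unchanged.
Rule 3 (intervocalic spirantization): /k/ is a stop between vowels /a/ and /e/, so it spirantizes to the fricative [x]. /nermakeseribpofe/ → nermaxeseribpofe.
Rule 4 (stop-cluster a-epenthesis): /b/ and /p/ form a stop–stop cluster, so [a] is inserted between them. /nermaxeseribpofe/ → nermaxeseribapofe.
Rule 5 (final vowel raising): /e/ is a mid vowel in word-final position, so it raises to [i]. /nermaxeseribapofe/ → nermaxeseribapofi.

nermaxeseribapofi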